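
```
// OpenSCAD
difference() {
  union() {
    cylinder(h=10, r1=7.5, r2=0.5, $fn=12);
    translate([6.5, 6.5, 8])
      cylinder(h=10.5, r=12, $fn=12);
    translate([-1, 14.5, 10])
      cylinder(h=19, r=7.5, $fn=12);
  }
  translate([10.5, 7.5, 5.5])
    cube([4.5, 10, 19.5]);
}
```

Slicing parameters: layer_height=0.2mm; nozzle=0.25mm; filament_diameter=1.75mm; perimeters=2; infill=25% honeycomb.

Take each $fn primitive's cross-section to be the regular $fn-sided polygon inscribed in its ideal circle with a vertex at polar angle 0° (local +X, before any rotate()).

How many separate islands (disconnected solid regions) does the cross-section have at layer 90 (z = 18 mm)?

1

At z = 18 mm: the cone is absent (z outside [0, 10]); the r=12 cylinder at (6.5, 6.5) contributes a regular 12-gon of circumradius 12; the cylinder at (-1, 14.5): section is a regular 12-gon, circumradius r=7.5; Taking the union: the regions partially overlap (shared area 83.56 mm²), so overlapping operands fuse into one piece — 1 connected region; the cube at (10.5, 7.5) is present — its section is the full 4.5×10 rectangle; After the difference (first − rest): starting from the result so far, the 4.5×10 cube at (10.5, 7.5) partially overlaps it — only the 39.68 mm² overlap (of its 45.00 mm²) is removed, clipping the outline — 1 connected region. Overall, the cross-section is a single solid region. Island count = 1.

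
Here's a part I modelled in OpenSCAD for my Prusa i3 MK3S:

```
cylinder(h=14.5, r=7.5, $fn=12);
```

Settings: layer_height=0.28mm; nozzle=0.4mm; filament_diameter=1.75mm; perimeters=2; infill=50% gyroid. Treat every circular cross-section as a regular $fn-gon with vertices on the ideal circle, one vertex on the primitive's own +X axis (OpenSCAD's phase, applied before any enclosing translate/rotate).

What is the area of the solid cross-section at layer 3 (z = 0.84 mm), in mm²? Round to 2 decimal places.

168.75 mm²

At z = 0.84 mm: the cylinder: section is a regular 12-gon, circumradius r=7.5 (area = (12/2)·7.500²·sin(360°/12) = 168.75 mm²). Overall, the cross-section is a single solid region. Net area = 168.75 mm².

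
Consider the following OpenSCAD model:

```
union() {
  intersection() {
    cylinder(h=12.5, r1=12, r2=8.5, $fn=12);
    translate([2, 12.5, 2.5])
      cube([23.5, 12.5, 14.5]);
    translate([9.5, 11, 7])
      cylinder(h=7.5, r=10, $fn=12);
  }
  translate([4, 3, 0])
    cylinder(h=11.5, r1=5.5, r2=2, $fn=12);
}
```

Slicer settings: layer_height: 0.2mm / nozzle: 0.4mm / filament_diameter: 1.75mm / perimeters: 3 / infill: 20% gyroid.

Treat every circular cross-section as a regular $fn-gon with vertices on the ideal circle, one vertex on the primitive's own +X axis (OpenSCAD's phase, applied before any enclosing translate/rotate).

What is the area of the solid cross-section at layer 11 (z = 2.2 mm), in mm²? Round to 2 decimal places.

At z = 2.2 mm: the cone (r1=12→r2=8.5) has section circumradius 11.384 here — a regular 12-gon (area = (12/2)·11.384²·sin(360°/12) = 388.79 mm²); the cube at (2, 12.5) is not intersected at this z (z outside [2.5, 17]); the cylinder at (9.5, 11) is absent (z outside [7, 14.5]); Taking the intersection: at least one operand is absent at this height, so nothing remains; the cone at (4, 3): at t=0.191 of its height the radius interpolates to r₁+(r₂−r₁)t = 4.830, giving a regular 12-gon of that circumradius (area = (12/2)·4.830²·sin(360°/12) = 70.00 mm²); Combining (union): only the cone at (4, 3) is present, so the union is just that shape — area = 70.00 mm². Overall, the cross-section is a single solid region. Net area = 70.00 mm².

70.00 mm²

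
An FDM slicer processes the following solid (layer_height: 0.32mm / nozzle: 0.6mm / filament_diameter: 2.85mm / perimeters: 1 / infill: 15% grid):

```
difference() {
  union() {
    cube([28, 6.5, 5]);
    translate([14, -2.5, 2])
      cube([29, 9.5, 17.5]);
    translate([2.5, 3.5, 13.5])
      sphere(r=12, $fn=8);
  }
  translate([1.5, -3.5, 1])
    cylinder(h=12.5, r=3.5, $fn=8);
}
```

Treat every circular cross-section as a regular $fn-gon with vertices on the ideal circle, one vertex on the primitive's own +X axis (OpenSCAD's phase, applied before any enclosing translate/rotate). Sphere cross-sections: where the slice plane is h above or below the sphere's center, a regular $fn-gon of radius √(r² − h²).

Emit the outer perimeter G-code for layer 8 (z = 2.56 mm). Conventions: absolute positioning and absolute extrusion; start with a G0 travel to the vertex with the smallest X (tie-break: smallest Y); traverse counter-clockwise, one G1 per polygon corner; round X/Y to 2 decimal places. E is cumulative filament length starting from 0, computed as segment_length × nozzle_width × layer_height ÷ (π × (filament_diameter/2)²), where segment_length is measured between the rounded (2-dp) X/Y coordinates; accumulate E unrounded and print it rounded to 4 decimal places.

G0 X-2.43 Y3.50 Z2.56
G1 X-0.99 Y0.01 E0.1136
G1 X0.27 Y-0.51 E0.1547
G1 X1.50 Y0.00 E0.1947
G1 X3.73 Y-0.92 E0.2673
G1 X5.96 Y0.00 E0.3399
G1 X14.00 Y0.00 E0.5819
G1 X14.00 Y-2.50 E0.6572
G1 X43.00 Y-2.50 E1.5300
G1 X43.00 Y7.00 E1.8159
G1 X14.00 Y7.00 E2.6887
G1 X14.00 Y6.50 E2.7037
G1 X6.19 Y6.50 E2.9388
G1 X5.99 Y6.99 E2.9547
G1 X2.50 Y8.43 E3.0684
G1 X-0.99 Y6.99 E3.1820
G1 X-2.43 Y3.50 E3.2956

At z = 2.56 mm: the cube (footprint 28×6.5) is included at this height; the 29×9.5 cube at (14, -2.5) contributes its full rectangle; the r=12 sphere at (2.5, 3.5) contributes a regular 8-gon of circumradius √(12²−10.94²) = 4.931; Taking the union: the regions partially overlap (shared area 134.90 mm²), so overlapping operands fuse into one piece — 1 connected region; the cylinder at (1.5, -3.5): section is a regular 8-gon, circumradius r=3.5; After the difference (first − rest): starting from the result so far, the r=3.5 cylinder at (1.5, -3.5) partially overlaps it — only the 2.27 mm² overlap (of its 34.65 mm²) is removed, clipping the outline — 1 connected region. The outline is a single polygon with 16 vertices. Extrusion per mm of travel: 0.6 × 0.32 / (π × 1.425²) = 0.030097. Accumulating E over each segment gives final E = 3.2956.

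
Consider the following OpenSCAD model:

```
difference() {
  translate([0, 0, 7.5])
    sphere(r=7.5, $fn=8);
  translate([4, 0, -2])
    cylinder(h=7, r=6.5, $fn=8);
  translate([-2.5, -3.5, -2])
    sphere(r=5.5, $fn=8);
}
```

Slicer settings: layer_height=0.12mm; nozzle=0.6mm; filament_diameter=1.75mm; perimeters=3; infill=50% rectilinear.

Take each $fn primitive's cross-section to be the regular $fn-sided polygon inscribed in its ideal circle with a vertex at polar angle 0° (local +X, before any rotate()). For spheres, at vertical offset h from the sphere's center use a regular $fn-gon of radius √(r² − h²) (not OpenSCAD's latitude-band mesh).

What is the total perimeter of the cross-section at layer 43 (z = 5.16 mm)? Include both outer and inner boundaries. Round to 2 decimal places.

43.63 mm

At z = 5.16 mm: the r=7.5 sphere slices to a regular 8-gon of circumradius 7.126 (√(r²−h²) with h=2.34 from center) (perimeter = 2·8·7.126·sin(180°/8) = 43.63 mm); the cylinder at (4, 0) is not intersected at this z (z outside [-2, 5]); the sphere at (-2.5, -3.5) does not reach this height (|z−center|=7.160 > r=5.5); After the difference (first − rest): none of the subtracted shapes is present at this height, so the r=7.5 sphere is unchanged — boundary = 43.63 mm. Overall, the cross-section is a single solid region. Total boundary length (outer) = 43.63 mm.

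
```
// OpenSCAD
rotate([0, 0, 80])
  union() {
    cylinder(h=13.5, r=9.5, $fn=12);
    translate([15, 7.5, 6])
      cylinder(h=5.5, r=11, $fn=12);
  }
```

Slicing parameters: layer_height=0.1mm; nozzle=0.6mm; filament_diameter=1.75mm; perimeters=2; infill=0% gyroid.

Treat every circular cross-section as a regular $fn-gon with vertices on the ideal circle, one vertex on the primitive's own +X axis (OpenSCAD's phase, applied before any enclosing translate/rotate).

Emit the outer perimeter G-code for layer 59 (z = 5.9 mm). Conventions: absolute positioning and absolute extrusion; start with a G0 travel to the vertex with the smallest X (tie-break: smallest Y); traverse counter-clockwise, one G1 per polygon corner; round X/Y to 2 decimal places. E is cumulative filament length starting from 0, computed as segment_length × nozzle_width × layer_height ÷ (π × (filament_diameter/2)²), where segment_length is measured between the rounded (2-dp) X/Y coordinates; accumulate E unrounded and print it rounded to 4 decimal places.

G0 X-9.36 Y1.65 Z5.90
G1 X-8.93 Y-3.25 E0.1227
G1 X-6.11 Y-7.28 E0.2454
G1 X-1.65 Y-9.36 E0.3682
G1 X3.25 Y-8.93 E0.4909
G1 X7.28 Y-6.11 E0.6136
G1 X9.36 Y-1.65 E0.7363
G1 X8.93 Y3.25 E0.8590
G1 X6.11 Y7.28 E0.9817
G1 X1.65 Y9.36 E1.1045
G1 X-3.25 Y8.93 E1.2272
G1 X-7.28 Y6.11 E1.3499
G1 X-9.36 Y1.65 E1.4726

At z = 5.9 mm: the r=9.5 cylinder contributes a regular 12-gon of circumradius 9.5; the cylinder at (15, 7.5) is absent (z outside [6, 11.5]); Merging all regions: only the r=9.5 cylinder is present, so the union is just that shape — 1 connected region; (whole slice rotated 80° about Z — lengths, areas and connectivity unchanged). The outline is a single polygon with 12 vertices. Extrusion per mm of travel: 0.6 × 0.1 / (π × 0.875²) = 0.024945. Accumulating E over each segment gives final E = 1.4726.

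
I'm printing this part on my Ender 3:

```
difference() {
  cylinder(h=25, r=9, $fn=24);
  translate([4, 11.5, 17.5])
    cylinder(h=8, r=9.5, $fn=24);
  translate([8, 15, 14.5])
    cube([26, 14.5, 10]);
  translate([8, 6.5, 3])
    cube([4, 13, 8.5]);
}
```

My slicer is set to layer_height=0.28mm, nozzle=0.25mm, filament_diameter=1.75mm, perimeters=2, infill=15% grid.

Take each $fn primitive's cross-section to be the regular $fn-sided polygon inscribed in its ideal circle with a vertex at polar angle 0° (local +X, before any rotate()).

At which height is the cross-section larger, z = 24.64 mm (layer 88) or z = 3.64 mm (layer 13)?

Layer 88 (z = 24.64): the r=9 cylinder gives a regular 24-gon of circumradius 9 (constant along its height) (area = (24/2)·9.000²·sin(360°/24) = 251.57 mm²); the cylinder at (4, 11.5): section is a regular 24-gon, circumradius r=9.5 (area = (24/2)·9.500²·sin(360°/24) = 280.30 mm²); the cube at (8, 15) does not reach this height (z outside [14.5, 24.5]); the cube at (8, 6.5) is absent (z outside [3, 11.5]); Subtracting the remaining from the first: starting from the r=9 cylinder (251.57 mm²), the r=9.5 cylinder at (4, 11.5) partially overlaps it — only the 59.38 mm² overlap (of its 280.30 mm²) is removed, clipping the outline — area = 192.19 mm². So its area = 192.19 mm². Layer 13 (z = 3.64): the r=9 cylinder gives a regular 24-gon of circumradius 9 (constant along its height) (area = (24/2)·9.000²·sin(360°/24) = 251.57 mm²); the cylinder at (4, 11.5) is not intersected at this z (z outside [17.5, 25.5]); the cube at (8, 15) is absent (z outside [14.5, 24.5]); the cube at (8, 6.5) is present — its section is the full 4×13 rectangle (area 52.00 mm²); Taking the first minus the rest: starting from the r=9 cylinder (251.57 mm²), the 4×13 cube at (8, 6.5) misses the remaining region (no effect) — area = 251.57 mm². So its area = 251.57 mm². Layer 13 is larger (251.57 vs 192.19 mm²).

layer 13 (z = 3.64 mm)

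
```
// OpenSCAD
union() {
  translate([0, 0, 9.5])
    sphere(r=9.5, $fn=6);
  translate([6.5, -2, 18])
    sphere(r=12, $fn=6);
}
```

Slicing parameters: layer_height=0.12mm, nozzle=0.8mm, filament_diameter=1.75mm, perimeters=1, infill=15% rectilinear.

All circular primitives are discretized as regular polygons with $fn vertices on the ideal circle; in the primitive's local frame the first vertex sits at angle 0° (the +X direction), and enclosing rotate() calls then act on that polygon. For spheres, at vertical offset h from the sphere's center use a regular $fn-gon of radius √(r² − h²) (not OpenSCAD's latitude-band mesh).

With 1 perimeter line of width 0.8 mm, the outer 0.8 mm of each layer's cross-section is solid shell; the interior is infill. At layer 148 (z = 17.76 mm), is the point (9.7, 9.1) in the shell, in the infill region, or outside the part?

outside

At z = 17.76 mm: the sphere: section is a regular 6-gon, circumradius = √(r²−h²) = √(9.5²−8.26²) = 4.693; the sphere at (6.5, -2): section is a regular 6-gon, circumradius = √(r²−h²) = √(12²−0.24²) = 11.998; Merging all regions: the regions partially overlap (shared area 55.74 mm²), so overlapping operands fuse into one piece — 1 connected region. Overall, the cross-section is a single solid region. The nearest boundary edge runs (0.50, 8.39)→(12.50, 8.39); distance from the point to it = 0.71 mm. The point is not inside any of the regions above, so it lies outside the cross-section (0.71 mm from the nearest boundary).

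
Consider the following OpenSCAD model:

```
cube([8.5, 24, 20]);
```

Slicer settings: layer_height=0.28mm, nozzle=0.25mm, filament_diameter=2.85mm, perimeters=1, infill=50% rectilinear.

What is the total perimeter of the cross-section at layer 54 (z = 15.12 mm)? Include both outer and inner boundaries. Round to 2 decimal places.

At z = 15.12 mm: the 8.5×24 cube contributes its full rectangle (perimeter 65.00 mm). Overall, the cross-section is a single solid region. Total boundary length (outer) = 65.00 mm.

65.00 mm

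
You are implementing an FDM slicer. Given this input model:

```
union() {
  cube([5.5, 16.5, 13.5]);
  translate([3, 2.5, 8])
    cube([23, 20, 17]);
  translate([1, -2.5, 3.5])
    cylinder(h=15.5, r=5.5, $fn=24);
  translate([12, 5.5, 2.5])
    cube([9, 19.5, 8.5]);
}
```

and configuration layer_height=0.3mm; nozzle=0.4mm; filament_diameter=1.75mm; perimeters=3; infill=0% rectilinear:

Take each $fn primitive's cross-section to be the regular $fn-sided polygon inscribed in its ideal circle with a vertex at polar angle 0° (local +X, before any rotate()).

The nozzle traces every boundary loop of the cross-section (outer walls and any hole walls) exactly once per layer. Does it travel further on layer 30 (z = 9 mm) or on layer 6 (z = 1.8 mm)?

layer 30 (z = 9 mm)

Layer 30 (z = 9): the cube (footprint 5.5×16.5) is included at this height (perimeter 44.00 mm); the cube at (3, 2.5) (footprint 23×20) is included at this height (perimeter 86.00 mm); the r=5.5 cylinder at (1, -2.5) gives a regular 24-gon of circumradius 5.5 (constant along its height) (perimeter = 2·24·5.500·sin(180°/24) = 34.46 mm); the cube at (12, 5.5) (footprint 9×19.5) is included at this height (perimeter 57.00 mm); Combining (union): the regions partially overlap (shared area 201.12 mm²), so the edge portions inside another operand are dropped and the merged outline is re-measured after clipping — boundary = 121.18 mm. So its perimeter = 121.18 mm. Layer 6 (z = 1.8): the cube is present — its section is the full 5.5×16.5 rectangle (perimeter 44.00 mm); the cube at (3, 2.5) is absent (z outside [8, 25]); the cylinder at (1, -2.5) is absent (z outside [3.5, 19]); the cube at (12, 5.5) is absent (z outside [2.5, 11]); Merging all regions: only the 5.5×16.5 cube is present, so the union is just that shape — boundary = 44.00 mm. So its perimeter = 44.00 mm. Layer 30 is larger (121.18 vs 44.00 mm).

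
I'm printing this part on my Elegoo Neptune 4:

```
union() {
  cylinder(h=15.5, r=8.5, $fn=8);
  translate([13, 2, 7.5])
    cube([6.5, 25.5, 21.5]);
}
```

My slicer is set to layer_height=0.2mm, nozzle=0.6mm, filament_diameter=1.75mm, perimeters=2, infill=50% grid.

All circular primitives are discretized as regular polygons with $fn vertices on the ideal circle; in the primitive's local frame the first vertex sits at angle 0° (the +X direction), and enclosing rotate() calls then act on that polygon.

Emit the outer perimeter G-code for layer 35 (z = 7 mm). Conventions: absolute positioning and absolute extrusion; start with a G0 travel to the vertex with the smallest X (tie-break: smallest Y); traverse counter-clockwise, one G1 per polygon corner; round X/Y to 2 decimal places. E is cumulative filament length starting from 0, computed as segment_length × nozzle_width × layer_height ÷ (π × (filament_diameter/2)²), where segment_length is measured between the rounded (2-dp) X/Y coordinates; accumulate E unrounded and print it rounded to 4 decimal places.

G0 X-8.50 Y0.00 Z7.00
G1 X-6.01 Y-6.01 E0.3246
G1 X0.00 Y-8.50 E0.6491
G1 X6.01 Y-6.01 E0.9737
G1 X8.50 Y0.00 E1.2982
G1 X6.01 Y6.01 E1.6228
G1 X0.00 Y8.50 E1.9473
G1 X-6.01 Y6.01 E2.2719
G1 X-8.50 Y0.00 E2.5964

At z = 7 mm: the r=8.5 cylinder gives a regular 8-gon of circumradius 8.5 (constant along its height); the cube at (13, 2) does not reach this height (z outside [7.5, 29]); Merging all regions: only the r=8.5 cylinder is present, so the union is just that shape — 1 connected region. The outline is a single polygon with 8 vertices. Extrusion per mm of travel: 0.6 × 0.2 / (π × 0.875²) = 0.049890. Accumulating E over each segment gives final E = 2.5964.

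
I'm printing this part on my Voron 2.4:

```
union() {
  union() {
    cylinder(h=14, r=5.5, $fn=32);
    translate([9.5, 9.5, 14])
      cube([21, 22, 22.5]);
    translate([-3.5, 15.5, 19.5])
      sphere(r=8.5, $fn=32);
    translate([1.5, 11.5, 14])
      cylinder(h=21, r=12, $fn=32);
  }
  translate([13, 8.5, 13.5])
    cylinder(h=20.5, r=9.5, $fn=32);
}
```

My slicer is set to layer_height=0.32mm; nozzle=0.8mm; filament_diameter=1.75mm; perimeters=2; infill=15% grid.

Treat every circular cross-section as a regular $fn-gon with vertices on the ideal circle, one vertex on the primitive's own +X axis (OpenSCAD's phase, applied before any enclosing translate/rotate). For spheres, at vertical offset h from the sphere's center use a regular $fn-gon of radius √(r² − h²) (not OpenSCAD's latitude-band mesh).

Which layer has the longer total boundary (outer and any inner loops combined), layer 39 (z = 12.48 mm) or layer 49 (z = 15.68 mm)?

Layer 39 (z = 12.48): the r=5.5 cylinder contributes a regular 32-gon of circumradius 5.5 (perimeter = 2·32·5.500·sin(180°/32) = 34.50 mm); the cube at (9.5, 9.5) is not intersected at this z (z outside [14, 36.5]); the r=8.5 sphere at (-3.5, 15.5) contributes a regular 32-gon of circumradius √(8.5²−7.02²) = 4.793 (perimeter = 2·32·4.793·sin(180°/32) = 30.06 mm); the cylinder at (1.5, 11.5) is not intersected at this z (z outside [14, 35]); Merging all regions: the 2 present regions are separate (no shared area or edge), so areas and boundary lengths simply add and each stays a separate island — boundary = 64.57 mm; the cylinder at (13, 8.5) is absent (z outside [13.5, 34]); Combining (union): only the result so far is present, so the union is just that shape — boundary = 64.57 mm. So its perimeter = 64.57 mm. Layer 49 (z = 15.68): the cylinder is not intersected at this z (z outside [0, 14]); the cube at (9.5, 9.5) (footprint 21×22) is included at this height (perimeter 86.00 mm); the sphere at (-3.5, 15.5): section is a regular 32-gon, circumradius = √(r²−h²) = √(8.5²−3.82²) = 7.593 (perimeter = 2·32·7.593·sin(180°/32) = 47.63 mm); the cylinder at (1.5, 11.5): section is a regular 32-gon, circumradius r=12 (perimeter = 2·32·12.000·sin(180°/32) = 75.28 mm); Combining (union): the regions partially overlap (shared area 191.96 mm²), so the edge portions inside another operand are dropped and the merged outline is re-measured after clipping — boundary = 136.81 mm; the r=9.5 cylinder at (13, 8.5) contributes a regular 32-gon of circumradius 9.5 (perimeter = 2·32·9.500·sin(180°/32) = 59.59 mm); Combining (union): the regions partially overlap (shared area 179.23 mm²), so the edge portions inside another operand are dropped and the merged outline is re-measured after clipping — boundary = 139.02 mm. So its perimeter = 139.02 mm. Layer 49 is larger (139.02 vs 64.57 mm).

layer 49 (z = 15.68 mm)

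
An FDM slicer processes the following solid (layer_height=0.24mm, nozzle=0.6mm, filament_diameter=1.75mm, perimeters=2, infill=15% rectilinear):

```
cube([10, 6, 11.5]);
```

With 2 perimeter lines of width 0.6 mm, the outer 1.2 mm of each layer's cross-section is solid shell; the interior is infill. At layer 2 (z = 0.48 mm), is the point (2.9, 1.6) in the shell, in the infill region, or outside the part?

At z = 0.48 mm: the cube is present — its section is the full 10×6 rectangle. Overall, the cross-section is a single solid region. The nearest boundary edge runs (0.00, 0.00)→(10.00, 0.00); distance from the point to it = 1.60 mm. The point is inside the cross-section and 1.60 mm from the nearest boundary — more than the 1.2 mm shell width (2 × 0.6), so it's in the infill interior.

infill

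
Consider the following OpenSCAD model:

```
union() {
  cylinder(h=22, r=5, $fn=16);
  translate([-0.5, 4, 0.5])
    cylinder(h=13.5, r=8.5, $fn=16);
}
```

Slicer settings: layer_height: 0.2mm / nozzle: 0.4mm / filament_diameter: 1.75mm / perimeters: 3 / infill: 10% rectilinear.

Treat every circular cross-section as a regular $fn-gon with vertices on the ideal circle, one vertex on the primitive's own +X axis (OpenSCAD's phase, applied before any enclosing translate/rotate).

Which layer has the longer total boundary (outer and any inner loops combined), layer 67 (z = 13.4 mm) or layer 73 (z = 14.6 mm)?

layer 67 (z = 13.4 mm)

Layer 67 (z = 13.4): the r=5 cylinder contributes a regular 16-gon of circumradius 5 (perimeter = 2·16·5.000·sin(180°/16) = 31.21 mm); the r=8.5 cylinder at (-0.5, 4) gives a regular 16-gon of circumradius 8.5 (constant along its height) (perimeter = 2·16·8.500·sin(180°/16) = 53.06 mm); Taking the union: the regions partially overlap (shared area 73.88 mm²), so the edge portions inside another operand are dropped and the merged outline is re-measured after clipping — boundary = 53.52 mm. So its perimeter = 53.52 mm. Layer 73 (z = 14.6): the cylinder: section is a regular 16-gon, circumradius r=5 (perimeter = 2·16·5.000·sin(180°/16) = 31.21 mm); the cylinder at (-0.5, 4) is absent (z outside [0.5, 14]); Taking the union: only the r=5 cylinder is present, so the union is just that shape — boundary = 31.21 mm. So its perimeter = 31.21 mm. Layer 67 is larger (53.52 vs 31.21 mm).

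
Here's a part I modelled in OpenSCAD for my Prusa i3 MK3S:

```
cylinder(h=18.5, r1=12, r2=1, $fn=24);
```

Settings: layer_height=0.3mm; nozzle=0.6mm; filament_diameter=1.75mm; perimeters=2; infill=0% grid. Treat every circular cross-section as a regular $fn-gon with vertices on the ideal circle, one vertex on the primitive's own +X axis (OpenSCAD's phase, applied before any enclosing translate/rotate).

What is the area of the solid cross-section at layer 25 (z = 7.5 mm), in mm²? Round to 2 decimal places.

176.60 mm²

At z = 7.5 mm: the cone: at t=0.405 of its height the radius interpolates to r₁+(r₂−r₁)t = 7.541, giving a regular 24-gon of that circumradius (area = (24/2)·7.541²·sin(360°/24) = 176.60 mm²). Overall, the cross-section is a single solid region. Net area = 176.60 mm².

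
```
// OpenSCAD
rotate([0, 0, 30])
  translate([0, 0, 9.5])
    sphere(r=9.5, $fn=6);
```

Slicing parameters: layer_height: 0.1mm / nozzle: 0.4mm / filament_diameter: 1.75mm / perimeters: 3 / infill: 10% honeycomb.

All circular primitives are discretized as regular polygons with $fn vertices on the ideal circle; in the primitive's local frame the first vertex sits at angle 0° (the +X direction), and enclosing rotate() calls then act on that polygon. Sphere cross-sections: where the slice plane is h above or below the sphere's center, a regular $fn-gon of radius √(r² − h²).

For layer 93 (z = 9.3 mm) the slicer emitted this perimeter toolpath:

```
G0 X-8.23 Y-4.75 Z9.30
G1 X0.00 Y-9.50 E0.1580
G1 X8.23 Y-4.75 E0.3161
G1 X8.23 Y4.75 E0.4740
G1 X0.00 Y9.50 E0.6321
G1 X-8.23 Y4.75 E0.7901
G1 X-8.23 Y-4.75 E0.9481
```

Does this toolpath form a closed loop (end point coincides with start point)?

yes

Start point (G0): (-8.23, -4.75). End point (last G1): the path returns to the start — closed.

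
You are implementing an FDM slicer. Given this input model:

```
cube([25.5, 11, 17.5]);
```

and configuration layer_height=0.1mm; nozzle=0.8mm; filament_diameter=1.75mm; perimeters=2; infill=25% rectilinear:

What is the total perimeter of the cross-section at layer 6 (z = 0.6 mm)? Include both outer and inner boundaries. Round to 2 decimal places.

73.00 mm

At z = 0.6 mm: the cube (footprint 25.5×11) is included at this height (perimeter 73.00 mm). Overall, the cross-section is a single solid region. Total boundary length (outer) = 73.00 mm.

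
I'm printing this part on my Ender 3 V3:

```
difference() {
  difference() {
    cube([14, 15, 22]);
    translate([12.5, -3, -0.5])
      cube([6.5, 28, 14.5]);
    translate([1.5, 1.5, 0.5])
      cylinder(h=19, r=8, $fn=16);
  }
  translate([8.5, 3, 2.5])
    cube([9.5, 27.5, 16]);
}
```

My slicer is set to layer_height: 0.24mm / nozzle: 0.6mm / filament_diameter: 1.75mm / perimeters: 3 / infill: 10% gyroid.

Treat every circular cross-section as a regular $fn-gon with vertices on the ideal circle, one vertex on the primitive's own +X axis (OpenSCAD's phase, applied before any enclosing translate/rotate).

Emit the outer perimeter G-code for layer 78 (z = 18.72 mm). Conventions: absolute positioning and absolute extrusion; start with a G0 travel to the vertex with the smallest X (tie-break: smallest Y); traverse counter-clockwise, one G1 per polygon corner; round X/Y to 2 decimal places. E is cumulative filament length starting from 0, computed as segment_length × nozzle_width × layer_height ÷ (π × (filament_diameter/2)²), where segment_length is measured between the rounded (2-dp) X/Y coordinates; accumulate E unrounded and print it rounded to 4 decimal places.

At z = 18.72 mm: the cube is present — its section is the full 14×15 rectangle; the cube at (12.5, -3) is absent (z outside [-0.5, 14]); the cylinder at (1.5, 1.5): section is a regular 16-gon, circumradius r=8; Subtracting the remaining from the first: starting from the 14×15 cube, the r=8 cylinder at (1.5, 1.5) partially overlaps it — only the 74.79 mm² overlap (of its 195.93 mm²) is removed, clipping the outline — 1 connected region; the cube at (8.5, 3) is absent (z outside [2.5, 18.5]); Subtracting the remaining from the first: none of the subtracted shapes is present at this height, so that combined region is unchanged — 1 connected region. The outline is a single polygon with 10 vertices. Extrusion per mm of travel: 0.6 × 0.24 / (π × 0.875²) = 0.059868. Accumulating E over each segment gives final E = 3.3015.

G0 X0.00 Y9.20 Z18.72
G1 X1.50 Y9.50 E0.0916
G1 X4.56 Y8.89 E0.2784
G1 X7.16 Y7.16 E0.4653
G1 X8.89 Y4.56 E0.6523
G1 X9.50 Y1.50 E0.8391
G1 X9.20 Y0.00 E0.9307
G1 X14.00 Y0.00 E1.2181
G1 X14.00 Y15.00 E2.1161
G1 X0.00 Y15.00 E2.9542
G1 X0.00 Y9.20 E3.3015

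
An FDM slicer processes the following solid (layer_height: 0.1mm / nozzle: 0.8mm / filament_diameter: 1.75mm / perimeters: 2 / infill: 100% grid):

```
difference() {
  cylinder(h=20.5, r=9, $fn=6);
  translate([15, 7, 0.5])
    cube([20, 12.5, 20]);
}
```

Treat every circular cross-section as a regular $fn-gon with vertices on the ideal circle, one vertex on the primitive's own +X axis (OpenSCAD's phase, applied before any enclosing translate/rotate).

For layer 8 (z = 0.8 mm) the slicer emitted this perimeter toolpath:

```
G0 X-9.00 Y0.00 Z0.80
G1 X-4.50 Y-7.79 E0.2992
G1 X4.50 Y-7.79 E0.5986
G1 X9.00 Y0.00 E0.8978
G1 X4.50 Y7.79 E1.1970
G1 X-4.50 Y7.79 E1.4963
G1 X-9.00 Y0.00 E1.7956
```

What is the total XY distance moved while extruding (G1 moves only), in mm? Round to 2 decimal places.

Sum the Euclidean lengths of each G1 segment: total = 53.99 mm.

53.99 mm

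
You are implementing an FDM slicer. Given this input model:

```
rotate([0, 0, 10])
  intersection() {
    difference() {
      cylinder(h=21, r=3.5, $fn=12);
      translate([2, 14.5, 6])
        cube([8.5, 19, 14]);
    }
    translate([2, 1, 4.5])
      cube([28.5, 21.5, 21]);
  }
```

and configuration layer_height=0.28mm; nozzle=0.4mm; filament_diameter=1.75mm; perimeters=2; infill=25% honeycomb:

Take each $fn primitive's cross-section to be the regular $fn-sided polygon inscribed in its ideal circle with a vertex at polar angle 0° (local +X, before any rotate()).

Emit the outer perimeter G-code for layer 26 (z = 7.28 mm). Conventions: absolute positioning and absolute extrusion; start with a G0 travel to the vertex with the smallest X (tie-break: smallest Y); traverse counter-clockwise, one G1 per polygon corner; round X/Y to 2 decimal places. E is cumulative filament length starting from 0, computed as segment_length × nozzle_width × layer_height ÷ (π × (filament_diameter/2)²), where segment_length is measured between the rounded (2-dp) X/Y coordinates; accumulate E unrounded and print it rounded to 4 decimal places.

G0 X1.49 Y3.09 Z7.28
G1 X1.80 Y1.33 E0.0832
G1 X3.01 Y1.55 E0.1405
G1 X2.68 Y2.25 E0.1765
G1 X1.49 Y3.09 E0.2443

At z = 7.28 mm: the r=3.5 cylinder contributes a regular 12-gon of circumradius 3.5; the 8.5×19 cube at (2, 14.5) contributes its full rectangle; Taking the first minus the rest: starting from the r=3.5 cylinder, the 8.5×19 cube at (2, 14.5) misses the remaining region (no effect) — 1 connected region; the cube at (2, 1) (footprint 28.5×21.5) is included at this height; Keeping only the common overlap: the 28.5×21.5 cube at (2, 1) partially overlaps the result so far; clipping to the common part keeps 1.38 mm² — 1 connected region; (rotated 10° about Z; rotation is an isometry so areas/perimeters/island counts are preserved). The outline is a single polygon with 4 vertices. Extrusion per mm of travel: 0.4 × 0.28 / (π × 0.875²) = 0.046564. Accumulating E over each segment gives final E = 0.2443.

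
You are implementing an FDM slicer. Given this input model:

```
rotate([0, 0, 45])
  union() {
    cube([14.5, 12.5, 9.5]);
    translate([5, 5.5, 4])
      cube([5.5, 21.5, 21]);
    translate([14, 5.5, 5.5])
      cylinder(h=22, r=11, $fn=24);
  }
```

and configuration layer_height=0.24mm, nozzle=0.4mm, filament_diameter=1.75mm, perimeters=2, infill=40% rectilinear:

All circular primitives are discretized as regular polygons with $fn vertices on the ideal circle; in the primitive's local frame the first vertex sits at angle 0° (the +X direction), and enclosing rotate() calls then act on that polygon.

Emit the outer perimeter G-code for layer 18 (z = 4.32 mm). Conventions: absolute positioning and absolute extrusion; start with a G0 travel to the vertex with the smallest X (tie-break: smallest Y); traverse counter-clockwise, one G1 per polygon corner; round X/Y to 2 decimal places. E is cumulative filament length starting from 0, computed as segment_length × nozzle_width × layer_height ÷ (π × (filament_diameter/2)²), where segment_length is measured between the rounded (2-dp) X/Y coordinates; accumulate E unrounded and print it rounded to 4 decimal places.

At z = 4.32 mm: the cube is present — its section is the full 14.5×12.5 rectangle; the cube at (5, 5.5) (footprint 5.5×21.5) is included at this height; the cylinder at (14, 5.5) is not intersected at this z (z outside [5.5, 27.5]); Taking the union: the regions partially overlap (shared area 38.50 mm²), so overlapping operands fuse into one piece — 1 connected region; (whole slice rotated 45° about Z — lengths, areas and connectivity unchanged). The outline is a single polygon with 8 vertices. Extrusion per mm of travel: 0.4 × 0.24 / (π × 0.875²) = 0.039912. Accumulating E over each segment gives final E = 3.3133.

G0 X-15.56 Y22.63 Z4.32
G1 X-5.30 Y12.37 E0.5791
G1 X-8.84 Y8.84 E0.7786
G1 X0.00 Y0.00 E1.2776
G1 X10.25 Y10.25 E1.8562
G1 X1.41 Y19.09 E2.3551
G1 X-1.41 Y16.26 E2.5146
G1 X-11.67 Y26.52 E3.0937
G1 X-15.56 Y22.63 E3.3133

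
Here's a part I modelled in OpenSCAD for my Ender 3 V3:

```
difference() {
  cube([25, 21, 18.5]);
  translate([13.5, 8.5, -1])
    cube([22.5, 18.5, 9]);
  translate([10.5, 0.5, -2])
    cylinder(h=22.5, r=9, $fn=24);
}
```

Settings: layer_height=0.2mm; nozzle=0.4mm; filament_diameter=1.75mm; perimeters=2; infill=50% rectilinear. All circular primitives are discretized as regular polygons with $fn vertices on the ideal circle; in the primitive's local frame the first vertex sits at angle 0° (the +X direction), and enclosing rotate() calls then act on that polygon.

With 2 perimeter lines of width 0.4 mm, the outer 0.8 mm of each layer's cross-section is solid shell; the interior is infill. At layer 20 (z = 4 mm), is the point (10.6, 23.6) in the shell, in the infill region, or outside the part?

At z = 4 mm: the cube is present — its section is the full 25×21 rectangle; the 22.5×18.5 cube at (13.5, 8.5) contributes its full rectangle; the cylinder at (10.5, 0.5): section is a regular 24-gon, circumradius r=9; Taking the first minus the rest: starting from the 25×21 cube, the 22.5×18.5 cube at (13.5, 8.5) partially overlaps it — only the 143.75 mm² overlap (of its 416.25 mm²) is removed, clipping the outline; the r=9 cylinder at (10.5, 0.5) partially overlaps it — only the 134.54 mm² overlap (of its 251.57 mm²) is removed, clipping the outline — 2 connected regions. Overall, the cross-section has 2 separate islands. The nearest boundary edge runs (0.00, 21.00)→(13.50, 21.00); distance from the point to it = 2.60 mm. The point is not inside any of the regions above, so it lies outside the cross-section (2.60 mm from the nearest boundary).

outside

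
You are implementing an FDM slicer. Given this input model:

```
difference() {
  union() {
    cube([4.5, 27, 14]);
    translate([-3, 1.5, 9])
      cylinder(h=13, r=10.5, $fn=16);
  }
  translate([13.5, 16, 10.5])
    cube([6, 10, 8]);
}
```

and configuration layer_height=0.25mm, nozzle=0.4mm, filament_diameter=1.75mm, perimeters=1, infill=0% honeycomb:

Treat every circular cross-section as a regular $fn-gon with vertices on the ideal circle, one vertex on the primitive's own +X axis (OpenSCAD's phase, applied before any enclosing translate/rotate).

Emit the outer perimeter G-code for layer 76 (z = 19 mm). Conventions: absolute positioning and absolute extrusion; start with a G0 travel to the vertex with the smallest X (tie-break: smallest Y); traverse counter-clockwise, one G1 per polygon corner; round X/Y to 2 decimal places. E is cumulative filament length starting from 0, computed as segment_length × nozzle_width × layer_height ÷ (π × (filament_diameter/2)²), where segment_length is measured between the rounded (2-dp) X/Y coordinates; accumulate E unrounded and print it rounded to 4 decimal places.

G0 X-13.50 Y1.50 Z19.00
G1 X-12.70 Y-2.52 E0.1704
G1 X-10.42 Y-5.92 E0.3406
G1 X-7.02 Y-8.20 E0.5108
G1 X-3.00 Y-9.00 E0.6812
G1 X1.02 Y-8.20 E0.8516
G1 X4.42 Y-5.92 E1.0218
G1 X6.70 Y-2.52 E1.1920
G1 X7.50 Y1.50 E1.3624
G1 X6.70 Y5.52 E1.5328
G1 X4.42 Y8.92 E1.7030
G1 X1.02 Y11.20 E1.8732
G1 X-3.00 Y12.00 E2.0436
G1 X-7.02 Y11.20 E2.2140
G1 X-10.42 Y8.92 E2.3842
G1 X-12.70 Y5.52 E2.5544
G1 X-13.50 Y1.50 E2.7248

At z = 19 mm: the cube is absent (z outside [0, 14]); the r=10.5 cylinder at (-3, 1.5) contributes a regular 16-gon of circumradius 10.5; Combining (union): only the r=10.5 cylinder at (-3, 1.5) is present, so the union is just that shape — 1 connected region; the cube at (13.5, 16) is not intersected at this z (z outside [10.5, 18.5]); Taking the first minus the rest: none of the subtracted shapes is present at this height, so that combined region is unchanged — 1 connected region. The outline is a single polygon with 16 vertices. Extrusion per mm of travel: 0.4 × 0.25 / (π × 0.875²) = 0.041575. Accumulating E over each segment gives final E = 2.7248.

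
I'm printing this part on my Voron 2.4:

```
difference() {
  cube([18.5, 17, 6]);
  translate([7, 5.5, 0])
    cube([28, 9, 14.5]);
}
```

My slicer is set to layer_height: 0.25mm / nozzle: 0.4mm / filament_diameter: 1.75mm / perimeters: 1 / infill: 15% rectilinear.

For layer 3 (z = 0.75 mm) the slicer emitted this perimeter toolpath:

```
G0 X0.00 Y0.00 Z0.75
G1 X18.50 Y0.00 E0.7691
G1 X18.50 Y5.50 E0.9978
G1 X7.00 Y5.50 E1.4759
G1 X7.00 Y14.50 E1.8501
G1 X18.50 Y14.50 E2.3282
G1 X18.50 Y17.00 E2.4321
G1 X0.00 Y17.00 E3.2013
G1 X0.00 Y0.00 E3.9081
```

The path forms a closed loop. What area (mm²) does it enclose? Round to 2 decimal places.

211.00 mm²

Apply the shoelace formula to the sequence of (X, Y) vertices; enclosed area = 211.00 mm².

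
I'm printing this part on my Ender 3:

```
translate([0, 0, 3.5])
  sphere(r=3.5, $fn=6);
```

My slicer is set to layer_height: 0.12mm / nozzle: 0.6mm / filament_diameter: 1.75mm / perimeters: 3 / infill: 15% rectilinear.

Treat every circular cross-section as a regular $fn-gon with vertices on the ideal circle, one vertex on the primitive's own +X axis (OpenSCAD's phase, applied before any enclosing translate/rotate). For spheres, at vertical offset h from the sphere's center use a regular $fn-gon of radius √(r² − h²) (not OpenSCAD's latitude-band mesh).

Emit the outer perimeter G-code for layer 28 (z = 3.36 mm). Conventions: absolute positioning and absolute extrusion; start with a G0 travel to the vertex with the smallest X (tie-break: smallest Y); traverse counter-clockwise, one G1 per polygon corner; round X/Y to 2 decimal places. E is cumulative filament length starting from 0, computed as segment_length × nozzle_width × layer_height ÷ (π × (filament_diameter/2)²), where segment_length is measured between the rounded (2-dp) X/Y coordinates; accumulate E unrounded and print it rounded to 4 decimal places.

G0 X-3.50 Y0.00 Z3.36
G1 X-1.75 Y-3.03 E0.1047
G1 X1.75 Y-3.03 E0.2095
G1 X3.50 Y0.00 E0.3143
G1 X1.75 Y3.03 E0.4190
G1 X-1.75 Y3.03 E0.5238
G1 X-3.50 Y0.00 E0.6285

At z = 3.36 mm: the r=3.5 sphere slices to a regular 6-gon of circumradius 3.497 (√(r²−h²) with h=0.14 from center). The outline is a single polygon with 6 vertices. Extrusion per mm of travel: 0.6 × 0.12 / (π × 0.875²) = 0.029934. Accumulating E over each segment gives final E = 0.6285.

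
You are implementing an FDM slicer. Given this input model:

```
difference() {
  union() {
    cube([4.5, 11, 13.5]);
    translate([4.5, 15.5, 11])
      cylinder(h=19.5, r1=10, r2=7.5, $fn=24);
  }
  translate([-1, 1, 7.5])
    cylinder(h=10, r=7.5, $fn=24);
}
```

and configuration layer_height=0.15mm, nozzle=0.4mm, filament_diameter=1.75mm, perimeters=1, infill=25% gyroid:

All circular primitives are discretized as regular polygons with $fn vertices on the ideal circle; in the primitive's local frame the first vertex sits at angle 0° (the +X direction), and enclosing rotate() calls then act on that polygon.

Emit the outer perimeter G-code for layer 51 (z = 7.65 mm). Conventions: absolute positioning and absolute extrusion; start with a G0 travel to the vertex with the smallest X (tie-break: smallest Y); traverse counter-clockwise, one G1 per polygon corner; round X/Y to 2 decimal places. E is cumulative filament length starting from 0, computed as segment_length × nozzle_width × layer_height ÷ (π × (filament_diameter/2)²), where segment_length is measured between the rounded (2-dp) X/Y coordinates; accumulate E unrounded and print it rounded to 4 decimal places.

At z = 7.65 mm: the 4.5×11 cube contributes its full rectangle; the cone at (4.5, 15.5) does not reach this height (z outside [11, 30.5]); Taking the union: only the 4.5×11 cube is present, so the union is just that shape — 1 connected region; the cylinder at (-1, 1): section is a regular 24-gon, circumradius r=7.5; Subtracting the remaining from the first: starting from the result so far, the r=7.5 cylinder at (-1, 1) partially overlaps it — only the 33.98 mm² overlap (of its 174.70 mm²) is removed, clipping the outline — 1 connected region. The outline is a single polygon with 7 vertices. Extrusion per mm of travel: 0.4 × 0.15 / (π × 0.875²) = 0.024945. Accumulating E over each segment gives final E = 0.4307.

G0 X0.00 Y8.37 Z7.65
G1 X0.94 Y8.24 E0.0237
G1 X2.75 Y7.50 E0.0724
G1 X4.30 Y6.30 E0.1213
G1 X4.50 Y6.05 E0.1293
G1 X4.50 Y11.00 E0.2528
G1 X0.00 Y11.00 E0.3651
G1 X0.00 Y8.37 E0.4307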